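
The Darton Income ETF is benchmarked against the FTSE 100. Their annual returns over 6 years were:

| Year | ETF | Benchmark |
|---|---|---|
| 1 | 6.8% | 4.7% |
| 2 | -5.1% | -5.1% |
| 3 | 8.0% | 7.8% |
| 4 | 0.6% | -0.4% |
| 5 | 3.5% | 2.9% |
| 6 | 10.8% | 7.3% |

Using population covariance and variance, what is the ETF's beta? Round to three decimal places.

1.141

r̄p = 4.1000%,  r̄m = 2.8667%
Cov = Σ(rp − r̄p)(rm − r̄m) / 6 = 23.1000
Var(rm) = Σ(rm − r̄m)² / 6 = 20.2489
β = Cov / Var = 23.1000 / 20.2489 = 1.1408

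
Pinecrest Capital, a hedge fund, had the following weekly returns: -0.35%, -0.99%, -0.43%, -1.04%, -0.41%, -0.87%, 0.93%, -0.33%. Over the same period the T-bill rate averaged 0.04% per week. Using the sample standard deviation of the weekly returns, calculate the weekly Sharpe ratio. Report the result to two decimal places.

-0.76

r̄ = (-0.35 − 0.99 − 0.43 − 1.04 − 0.41 − 0.87 + 0.93 − 0.33) / 8 = -3.490 / 8 = -0.4363%
Sample σ = √[Σ(r − r̄)² / 7] = √[2.7454 / 7] = √0.3922 = 0.6263%
Sharpe = (r̄ − rf) / σ = (-0.4363 − 0.04) / 0.6263 = -0.4763 / 0.6263 = -0.7605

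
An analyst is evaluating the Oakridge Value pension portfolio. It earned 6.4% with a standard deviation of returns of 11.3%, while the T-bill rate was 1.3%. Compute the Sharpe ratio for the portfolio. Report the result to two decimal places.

0.45

Sharpe = (Rp − Rf) / σp = (6.4% − 1.3%) / 11.3% = 5.10% / 11.3% = 0.4513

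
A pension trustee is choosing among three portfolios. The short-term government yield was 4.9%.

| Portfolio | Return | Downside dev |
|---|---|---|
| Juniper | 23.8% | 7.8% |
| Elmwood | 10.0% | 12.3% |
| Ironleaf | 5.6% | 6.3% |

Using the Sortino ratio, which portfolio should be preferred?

Juniper

Juniper: Sortino ratio = (23.8% − 4.9%) / 7.8% = 2.423
Elmwood: Sortino ratio = (10.0% − 4.9%) / 12.3% = 0.415
Ironleaf: Sortino ratio = (5.6% − 4.9%) / 6.3% = 0.111
Highest: Juniper (2.423).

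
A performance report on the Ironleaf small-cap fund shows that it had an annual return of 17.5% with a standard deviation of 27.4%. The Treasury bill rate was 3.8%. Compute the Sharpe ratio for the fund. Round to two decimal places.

0.50

Sharpe = (Rp − Rf) / σp = (17.5% − 3.8%) / 27.4% = 13.70% / 27.4% = 0.5000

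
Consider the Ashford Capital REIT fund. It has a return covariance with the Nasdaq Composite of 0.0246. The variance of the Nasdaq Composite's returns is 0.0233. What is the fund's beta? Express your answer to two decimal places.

β = Cov(Rp, Rm) / Var(Rm) = 0.0246 / 0.0233 = 1.0558

1.06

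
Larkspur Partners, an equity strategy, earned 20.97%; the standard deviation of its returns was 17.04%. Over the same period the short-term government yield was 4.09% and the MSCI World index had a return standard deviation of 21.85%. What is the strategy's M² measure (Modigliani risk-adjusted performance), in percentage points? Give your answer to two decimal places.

Sharpe = (Rp − Rf) / σp = (20.97% − 4.09%) / 17.04% = 0.9906
M² = Rf + Sharpe × σm = 4.09% + 0.9906 × 21.85% = 25.7346%

25.73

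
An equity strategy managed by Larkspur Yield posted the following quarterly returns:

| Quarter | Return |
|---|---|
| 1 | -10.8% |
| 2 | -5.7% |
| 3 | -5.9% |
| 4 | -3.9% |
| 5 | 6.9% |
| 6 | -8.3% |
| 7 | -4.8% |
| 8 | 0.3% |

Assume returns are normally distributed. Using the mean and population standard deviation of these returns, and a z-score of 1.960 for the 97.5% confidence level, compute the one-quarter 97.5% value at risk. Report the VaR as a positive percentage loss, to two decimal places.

r̄ = (-10.8 − 5.7 − 5.9 − 3.9 + 6.9 − 8.3 − 4.8 + 0.3) / 8 = -32.20 / 8 = -4.0250%
Population std dev = √[209.1750 / 8] = 5.1134%
VaR = −(r̄ − z·σ) = −(-4.0250 − 1.960 × 5.1134) = −(-14.0473) = 14.0473%

14.05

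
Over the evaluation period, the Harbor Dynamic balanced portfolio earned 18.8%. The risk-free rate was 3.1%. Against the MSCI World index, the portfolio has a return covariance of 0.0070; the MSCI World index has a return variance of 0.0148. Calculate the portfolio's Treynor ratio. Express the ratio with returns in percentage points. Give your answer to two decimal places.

33.19

β = Cov / Var = 0.0070 / 0.0148 = 0.4730
Treynor = (Rp − Rf) / β = (18.8% − 3.1%) / 0.4730 = 15.70 / 0.4730 = 33.1924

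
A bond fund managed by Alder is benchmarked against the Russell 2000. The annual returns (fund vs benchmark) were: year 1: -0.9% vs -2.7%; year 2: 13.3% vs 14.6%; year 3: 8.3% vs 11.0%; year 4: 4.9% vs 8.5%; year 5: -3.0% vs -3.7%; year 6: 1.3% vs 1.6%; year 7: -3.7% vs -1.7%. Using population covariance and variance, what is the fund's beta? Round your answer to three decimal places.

0.831

r̄p = 2.8857%,  r̄m = 3.9429%
Cov = Σ(rp − r̄p)(rm − r̄m) / 7 = 38.4835
Var(rm) = Σ(rm − r̄m)² / 7 = 46.2882
β = Cov / Var = 38.4835 / 46.2882 = 0.8314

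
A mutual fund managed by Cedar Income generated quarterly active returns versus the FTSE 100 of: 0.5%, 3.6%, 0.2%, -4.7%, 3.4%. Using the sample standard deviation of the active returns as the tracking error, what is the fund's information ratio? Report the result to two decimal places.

0.18

Mean return r̄ = 3.00 / 5 = 0.6000%
Σ(r − r̄)² = 45.1000; sample σ = √(45.1000/4) = 3.3578%
IR = r̄ / tracking error = 0.6000 / 3.3578 = 0.1787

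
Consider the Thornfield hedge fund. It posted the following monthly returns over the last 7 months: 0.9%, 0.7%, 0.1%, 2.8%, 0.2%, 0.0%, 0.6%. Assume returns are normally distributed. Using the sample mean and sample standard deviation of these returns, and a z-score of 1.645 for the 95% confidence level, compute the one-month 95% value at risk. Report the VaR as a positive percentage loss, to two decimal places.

Mean return r̄ = 5.30 / 7 = 0.7571%
Σ(r − r̄)² = 5.5371; sample σ = √(5.5371/6) = 0.9607%
VaR = −(r̄ − z·σ) = −(0.7571 − 1.645 × 0.9607) = −(-0.8233) = 0.8233%

0.82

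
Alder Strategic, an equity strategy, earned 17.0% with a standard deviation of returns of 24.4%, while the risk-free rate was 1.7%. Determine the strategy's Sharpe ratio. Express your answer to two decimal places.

Sharpe = (Rp − Rf) / σp = (17.0% − 1.7%) / 24.4% = 15.30% / 24.4% = 0.6270

0.63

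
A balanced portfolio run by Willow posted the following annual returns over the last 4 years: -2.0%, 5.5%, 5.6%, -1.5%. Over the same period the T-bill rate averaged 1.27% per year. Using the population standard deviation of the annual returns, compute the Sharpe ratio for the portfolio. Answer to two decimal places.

0.17

μ = (-2 + 5.5 + 5.6 − 1.5) / 4 = 7.60 / 4 = 1.9000%
Population std dev = √[53.4200 / 4] = 3.6544%
Sharpe = (μ − rf) / σ = (1.9000 − 1.27) / 3.6544 = 0.6300 / 3.6544 = 0.1724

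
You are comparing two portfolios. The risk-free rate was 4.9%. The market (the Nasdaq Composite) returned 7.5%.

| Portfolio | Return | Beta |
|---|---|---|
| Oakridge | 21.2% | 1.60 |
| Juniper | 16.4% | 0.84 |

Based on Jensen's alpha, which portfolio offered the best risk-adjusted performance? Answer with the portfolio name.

Oakridge: α = 21.2% − [4.9% + 1.60 × (7.5% − 4.9%)] = 12.140
Juniper: α = 16.4% − [4.9% + 0.84 × (7.5% − 4.9%)] = 9.316
Highest: Oakridge (12.140).

Oakridge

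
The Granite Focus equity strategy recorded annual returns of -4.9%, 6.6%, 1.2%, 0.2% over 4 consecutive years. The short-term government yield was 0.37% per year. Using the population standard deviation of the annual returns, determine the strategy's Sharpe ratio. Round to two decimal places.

0.10

Mean return μ = 3.10 / 4 = 0.7750%
Σ(r − μ)² = 66.6475; population σ = √(66.6475/4) = 4.0819%
Sharpe = (μ − rf) / σ = (0.7750 − 0.37) / 4.0819 = 0.4050 / 4.0819 = 0.0992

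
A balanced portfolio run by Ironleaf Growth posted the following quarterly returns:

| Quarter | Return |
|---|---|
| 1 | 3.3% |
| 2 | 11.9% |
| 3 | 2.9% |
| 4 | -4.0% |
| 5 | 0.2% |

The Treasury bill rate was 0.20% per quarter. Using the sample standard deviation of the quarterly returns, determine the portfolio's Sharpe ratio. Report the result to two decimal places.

Mean return μ = 14.30 / 5 = 2.8600%
Sample std dev = √[136.0520 / 4] = 5.8321%
Sharpe = (μ − rf) / σ = (2.8600 − 0.2) / 5.8321 = 2.6600 / 5.8321 = 0.4561

0.46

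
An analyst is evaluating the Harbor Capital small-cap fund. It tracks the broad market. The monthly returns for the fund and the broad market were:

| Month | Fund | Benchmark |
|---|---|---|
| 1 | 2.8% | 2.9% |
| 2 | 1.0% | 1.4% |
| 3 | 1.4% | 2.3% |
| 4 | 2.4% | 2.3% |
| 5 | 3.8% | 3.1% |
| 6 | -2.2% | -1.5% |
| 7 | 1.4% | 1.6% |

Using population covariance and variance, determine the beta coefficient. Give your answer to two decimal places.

1.19

r̄p = 1.5143%,  r̄m = 1.7286%
Cov = Σ(rp − r̄p)(rm − r̄m) / 7 = 2.4653
Var(rm) = Σ(rm − r̄m)² / 7 = 2.0649
β = Cov / Var = 2.4653 / 2.0649 = 1.1939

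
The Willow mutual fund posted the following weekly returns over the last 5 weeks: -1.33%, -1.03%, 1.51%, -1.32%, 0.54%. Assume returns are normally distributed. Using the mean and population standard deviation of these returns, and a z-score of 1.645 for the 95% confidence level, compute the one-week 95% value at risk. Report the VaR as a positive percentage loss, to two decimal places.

r̄ = (-1.33 − 1.03 + 1.51 − 1.32 + 0.54) / 5 = -1.630 / 5 = -0.3260%
Σ(r − r̄)² = (-1.33 − (-0.3260))² + (-1.03 − (-0.3260))² + (1.51 − (-0.3260))² + … = 6.6125
population σ = √(6.6125 / 5) = √1.3225 = 1.1500%
VaR = −(r̄ − z·σ) = −(-0.3260 − 1.645 × 1.1500) = −(-2.2178) = 2.2178%

2.22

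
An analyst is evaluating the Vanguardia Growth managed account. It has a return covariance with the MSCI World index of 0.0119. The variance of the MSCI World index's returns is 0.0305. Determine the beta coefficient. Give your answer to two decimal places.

β = Cov(Rp, Rm) / Var(Rm) = 0.0119 / 0.0305 = 0.3902

0.39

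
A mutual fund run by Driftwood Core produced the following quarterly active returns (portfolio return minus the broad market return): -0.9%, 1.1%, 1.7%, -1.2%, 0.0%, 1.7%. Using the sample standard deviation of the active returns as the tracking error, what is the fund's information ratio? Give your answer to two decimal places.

Mean return r̄ = 2.40 / 6 = 0.4000%
Sample std dev = √[8.2800 / 5] = 1.2869%
IR = r̄ / tracking error = 0.4000 / 1.2869 = 0.3108

0.31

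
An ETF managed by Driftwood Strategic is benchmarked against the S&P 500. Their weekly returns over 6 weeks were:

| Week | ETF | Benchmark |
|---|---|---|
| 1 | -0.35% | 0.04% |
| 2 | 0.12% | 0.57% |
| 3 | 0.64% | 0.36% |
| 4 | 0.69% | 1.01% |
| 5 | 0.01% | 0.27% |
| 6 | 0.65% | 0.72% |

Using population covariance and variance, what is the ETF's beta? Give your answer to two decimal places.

0.97

r̄p = 0.2933%,  r̄m = 0.4950%
Cov = Σ(rp − r̄p)(rm − r̄m) / 6 = 0.0969
Var(rm) = Σ(rm − r̄m)² / 6 = 0.0996
β = Cov / Var = 0.0969 / 0.0996 = 0.9729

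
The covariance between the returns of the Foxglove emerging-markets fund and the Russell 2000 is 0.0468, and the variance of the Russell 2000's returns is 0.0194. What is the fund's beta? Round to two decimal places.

β = Cov(Rp, Rm) / Var(Rm) = 0.0468 / 0.0194 = 2.4124

2.41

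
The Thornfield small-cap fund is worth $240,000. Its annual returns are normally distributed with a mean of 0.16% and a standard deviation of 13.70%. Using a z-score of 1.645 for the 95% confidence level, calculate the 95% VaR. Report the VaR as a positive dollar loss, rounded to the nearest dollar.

Return at the 95% tail: μ − z·σ = 0.16% − 1.645 × 13.70% = 0.16 − 22.5365 = -22.3765%
VaR = −(-22.3765%) × $240,000 = 22.3765% × $240,000 = $53,704

$53,704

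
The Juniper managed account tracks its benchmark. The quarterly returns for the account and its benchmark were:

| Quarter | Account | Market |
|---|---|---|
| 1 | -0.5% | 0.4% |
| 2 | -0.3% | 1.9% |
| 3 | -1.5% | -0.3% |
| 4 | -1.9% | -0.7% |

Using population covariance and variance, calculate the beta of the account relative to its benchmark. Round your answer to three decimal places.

0.605

r̄p = -1.0500%,  r̄m = 0.3250%
Cov = Σ(rp − r̄p)(rm − r̄m) / 4 = 0.5938
Var(rm) = Σ(rm − r̄m)² / 4 = 0.9819
β = Cov / Var = 0.5938 / 0.9819 = 0.6047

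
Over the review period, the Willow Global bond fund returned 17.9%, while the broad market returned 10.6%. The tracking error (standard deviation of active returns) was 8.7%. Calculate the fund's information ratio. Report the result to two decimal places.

IR = (Rp − Rb) / TE = (17.9% − 10.6%) / 8.7% = 7.30% / 8.7% = 0.8391

0.84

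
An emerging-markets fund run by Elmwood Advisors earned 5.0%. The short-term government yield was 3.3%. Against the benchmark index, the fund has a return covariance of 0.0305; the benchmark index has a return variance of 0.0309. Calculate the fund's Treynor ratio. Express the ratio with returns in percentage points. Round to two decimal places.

1.72

β = Cov / Var = 0.0305 / 0.0309 = 0.9871
Treynor = (Rp − Rf) / β = (5.0% − 3.3%) / 0.9871 = 1.70 / 0.9871 = 1.7222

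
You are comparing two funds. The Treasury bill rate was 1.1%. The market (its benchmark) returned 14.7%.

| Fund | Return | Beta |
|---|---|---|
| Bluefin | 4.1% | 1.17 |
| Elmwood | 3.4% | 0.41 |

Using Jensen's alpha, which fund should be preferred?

Bluefin: α = 4.1% − [1.1% + 1.17 × (14.7% − 1.1%)] = -12.912
Elmwood: α = 3.4% − [1.1% + 0.41 × (14.7% − 1.1%)] = -3.276
Highest: Elmwood (-3.276).

Elmwood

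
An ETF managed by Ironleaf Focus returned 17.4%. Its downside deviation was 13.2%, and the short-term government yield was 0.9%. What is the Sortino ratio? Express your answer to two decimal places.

Sortino = (Rp − Rf) / σd = (17.4% − 0.9%) / 13.2% = 16.50% / 13.2% = 1.2500

1.25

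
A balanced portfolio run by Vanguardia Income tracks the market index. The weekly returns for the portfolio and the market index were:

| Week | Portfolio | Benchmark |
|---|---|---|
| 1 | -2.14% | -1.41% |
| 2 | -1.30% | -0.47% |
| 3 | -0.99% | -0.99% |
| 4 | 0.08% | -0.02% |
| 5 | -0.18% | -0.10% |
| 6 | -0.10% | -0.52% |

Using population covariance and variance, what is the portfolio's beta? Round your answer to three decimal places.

1.390

r̄p = -0.7717%,  r̄m = -0.5850%
Cov = Σ(rp − r̄p)(rm − r̄m) / 6 = 0.3281
Var(rm) = Σ(rm − r̄m)² / 6 = 0.2361
β = Cov / Var = 0.3281 / 0.2361 = 1.3897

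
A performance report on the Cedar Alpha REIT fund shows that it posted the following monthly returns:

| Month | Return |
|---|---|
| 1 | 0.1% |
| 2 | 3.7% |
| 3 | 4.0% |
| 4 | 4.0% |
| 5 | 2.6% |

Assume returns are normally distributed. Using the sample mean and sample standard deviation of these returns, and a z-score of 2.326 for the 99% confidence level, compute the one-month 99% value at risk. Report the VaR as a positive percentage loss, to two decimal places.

r̄ = (0.1 + 3.7 + 4 + 4 + 2.6) / 5 = 14.40 / 5 = 2.8800%
Sample std dev = √[10.9880 / 4] = 1.6574%
VaR = −(r̄ − z·σ) = −(2.8800 − 2.326 × 1.6574) = −(-0.9751) = 0.9751%

0.98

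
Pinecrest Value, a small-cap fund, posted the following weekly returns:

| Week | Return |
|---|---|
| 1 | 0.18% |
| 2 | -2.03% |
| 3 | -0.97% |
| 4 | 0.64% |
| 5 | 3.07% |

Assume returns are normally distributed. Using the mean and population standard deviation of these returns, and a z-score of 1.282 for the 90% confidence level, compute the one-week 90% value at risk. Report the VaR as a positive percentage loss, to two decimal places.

r̄ = (0.18 − 2.03 − 0.97 + 0.64 + 3.07) / 5 = 0.1780%
Σ(r − r̄)² = (0.18 − 0.1780)² + (-2.03 − 0.1780)² + (-0.97 − 0.1780)² + … = 14.7703
σ = √[14.7703 / 5] = 1.7187%
VaR = −(r̄ − z·σ) = −(0.1780 − 1.282 × 1.7187) = −(-2.0254) = 2.0254%

2.03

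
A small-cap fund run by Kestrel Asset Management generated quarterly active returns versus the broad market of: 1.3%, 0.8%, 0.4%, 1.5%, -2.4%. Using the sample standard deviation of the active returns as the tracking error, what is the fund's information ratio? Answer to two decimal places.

0.20

r̄ = (1.3 + 0.8 + 0.4 + 1.5 − 2.4) / 5 = 0.3200%
Σ(r − r̄)² = (1.3 − 0.3200)² + (0.8 − 0.3200)² + … = 9.9880
sample σ = √(9.9880 / 4) = √2.4970 = 1.5802%
IR = r̄ / tracking error = 0.3200 / 1.5802 = 0.2025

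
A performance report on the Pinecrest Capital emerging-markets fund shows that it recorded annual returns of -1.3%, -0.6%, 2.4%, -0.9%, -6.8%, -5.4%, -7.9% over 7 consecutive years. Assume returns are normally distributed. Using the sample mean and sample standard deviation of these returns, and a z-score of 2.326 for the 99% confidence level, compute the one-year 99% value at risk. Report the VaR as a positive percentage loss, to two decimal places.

11.75

r̄ = (-1.3 − 0.6 + 2.4 − 0.9 − 6.8 − 5.4 − 7.9) / 7 = -20.50 / 7 = -2.9286%
Σ(r − r̄)² = 86.3943; sample σ = √(86.3943/6) = 3.7946%
VaR = −(r̄ − z·σ) = −(-2.9286 − 2.326 × 3.7946) = −(-11.7548) = 11.7548%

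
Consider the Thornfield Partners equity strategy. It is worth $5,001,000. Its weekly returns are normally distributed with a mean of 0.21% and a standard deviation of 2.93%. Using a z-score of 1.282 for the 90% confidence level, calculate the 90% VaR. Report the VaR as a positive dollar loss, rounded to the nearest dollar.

$177,348

Return at the 90% tail: μ − z·σ = 0.21% − 1.282 × 2.93% = 0.21 − 3.75626 = -3.54626%
VaR = −(-3.54626%) × $5,001,000 = 3.54626% × $5,001,000 = $177,348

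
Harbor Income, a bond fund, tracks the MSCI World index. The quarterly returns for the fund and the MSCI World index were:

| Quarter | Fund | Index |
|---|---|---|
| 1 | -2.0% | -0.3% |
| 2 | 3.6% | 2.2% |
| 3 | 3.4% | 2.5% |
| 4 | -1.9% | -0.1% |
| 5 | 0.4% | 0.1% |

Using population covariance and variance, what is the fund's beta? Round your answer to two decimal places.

1.93

r̄p = 0.7000%,  r̄m = 0.8800%
Cov = Σ(rp − r̄p)(rm − r̄m) / 5 = 2.8340
Var(rm) = Σ(rm − r̄m)² / 5 = 1.4656
β = Cov / Var = 2.8340 / 1.4656 = 1.9337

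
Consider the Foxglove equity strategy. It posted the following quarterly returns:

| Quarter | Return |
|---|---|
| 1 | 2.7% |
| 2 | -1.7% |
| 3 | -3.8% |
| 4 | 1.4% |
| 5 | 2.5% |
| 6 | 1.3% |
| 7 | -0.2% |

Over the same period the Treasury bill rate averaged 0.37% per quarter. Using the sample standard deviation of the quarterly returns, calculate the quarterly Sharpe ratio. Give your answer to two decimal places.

-0.02

r̄ = (2.7 − 1.7 − 3.8 + 1.4 + 2.5 + 1.3 − 0.2) / 7 = 2.20 / 7 = 0.3143%
Σ(r − r̄)² = (2.7 − 0.3143)² + (-1.7 − 0.3143)² + … = 33.8686
σ = √[33.8686 / 6] = 2.3759%
Sharpe = (r̄ − rf) / σ = (0.3143 − 0.37) / 2.3759 = -0.0557 / 2.3759 = -0.0234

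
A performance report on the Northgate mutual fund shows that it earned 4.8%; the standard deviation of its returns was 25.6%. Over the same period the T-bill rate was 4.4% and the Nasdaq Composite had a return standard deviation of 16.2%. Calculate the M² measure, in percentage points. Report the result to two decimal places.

4.65

Sharpe = (Rp − Rf) / σp = (4.8% − 4.4%) / 25.6% = 0.0156
M² = Rf + Sharpe × σm = 4.4% + 0.0156 × 16.2% = 4.6527%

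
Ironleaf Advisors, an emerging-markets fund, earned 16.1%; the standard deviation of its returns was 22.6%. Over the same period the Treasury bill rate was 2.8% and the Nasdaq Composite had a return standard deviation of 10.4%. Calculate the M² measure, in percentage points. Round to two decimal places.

8.92

Sharpe = (Rp − Rf) / σp = (16.1% − 2.8%) / 22.6% = 0.5885
M² = Rf + Sharpe × σm = 2.8% + 0.5885 × 10.4% = 8.9204%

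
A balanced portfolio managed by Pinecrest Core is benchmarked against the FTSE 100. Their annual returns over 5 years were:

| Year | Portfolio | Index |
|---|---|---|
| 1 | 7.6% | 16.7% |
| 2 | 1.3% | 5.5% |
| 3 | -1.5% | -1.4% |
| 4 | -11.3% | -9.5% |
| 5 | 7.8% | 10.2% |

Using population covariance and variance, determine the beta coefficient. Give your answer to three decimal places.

0.742

r̄p = 0.7800%,  r̄m = 4.3000%
Cov = Σ(rp − r̄p)(rm − r̄m) / 5 = 61.2620
Var(rm) = Σ(rm − r̄m)² / 5 = 82.5880
β = Cov / Var = 61.2620 / 82.5880 = 0.7418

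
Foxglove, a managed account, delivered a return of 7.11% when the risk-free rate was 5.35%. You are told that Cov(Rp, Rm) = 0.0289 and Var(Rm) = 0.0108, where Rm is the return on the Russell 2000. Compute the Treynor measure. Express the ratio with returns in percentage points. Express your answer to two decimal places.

β = Cov / Var = 0.0289 / 0.0108 = 2.6759
Treynor = (Rp − Rf) / β = (7.11% − 5.35%) / 2.6759 = 1.76 / 2.6759 = 0.6577

0.66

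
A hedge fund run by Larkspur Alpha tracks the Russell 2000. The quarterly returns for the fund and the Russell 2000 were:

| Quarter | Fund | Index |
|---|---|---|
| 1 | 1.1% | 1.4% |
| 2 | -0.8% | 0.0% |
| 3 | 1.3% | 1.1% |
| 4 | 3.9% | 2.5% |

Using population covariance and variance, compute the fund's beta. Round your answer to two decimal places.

1.84

r̄p = 1.3750%,  r̄m = 1.2500%
Cov = Σ(rp − r̄p)(rm − r̄m) / 4 = 1.4613
Var(rm) = Σ(rm − r̄m)² / 4 = 0.7925
β = Cov / Var = 1.4613 / 0.7925 = 1.8439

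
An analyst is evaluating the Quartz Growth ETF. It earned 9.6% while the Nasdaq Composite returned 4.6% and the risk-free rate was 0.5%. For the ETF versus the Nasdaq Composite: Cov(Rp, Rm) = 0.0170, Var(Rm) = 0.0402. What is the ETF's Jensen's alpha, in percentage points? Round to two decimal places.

7.37

β = Cov / Var = 0.0170 / 0.0402 = 0.4229
E[R] = Rf + β(Rm − Rf) = 0.5% + 0.4229 × (4.6% − 0.5%) = 2.2339%
α = Rp − E[R] = 9.6% − 2.2339% = 7.3661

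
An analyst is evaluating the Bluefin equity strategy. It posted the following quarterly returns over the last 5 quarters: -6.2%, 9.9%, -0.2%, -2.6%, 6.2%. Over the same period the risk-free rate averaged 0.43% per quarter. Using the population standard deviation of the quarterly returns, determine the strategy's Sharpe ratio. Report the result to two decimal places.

0.17

r̄ = (-6.2 + 9.9 − 0.2 − 2.6 + 6.2) / 5 = 1.4200%
Population std dev = √[171.6080 / 5] = 5.8585%
Sharpe = (r̄ − rf) / σ = (1.4200 − 0.43) / 5.8585 = 0.9900 / 5.8585 = 0.1690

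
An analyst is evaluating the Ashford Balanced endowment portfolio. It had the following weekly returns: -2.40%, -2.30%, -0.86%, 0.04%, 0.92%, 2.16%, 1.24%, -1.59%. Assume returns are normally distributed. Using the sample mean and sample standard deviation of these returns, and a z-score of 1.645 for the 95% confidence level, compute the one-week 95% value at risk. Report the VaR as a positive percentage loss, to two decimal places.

3.16

Mean return μ = -2.790 / 8 = -0.3488%
Σ(r − μ)² = (-2.4 − (-0.3488))² + (-2.3 − (-0.3488))² + … = 20.3959
sample σ = √(20.3959 / 7) = √2.9137 = 1.7070%
VaR = −(μ − z·σ) = −(-0.3488 − 1.645 × 1.7070) = −(-3.1568) = 3.1568%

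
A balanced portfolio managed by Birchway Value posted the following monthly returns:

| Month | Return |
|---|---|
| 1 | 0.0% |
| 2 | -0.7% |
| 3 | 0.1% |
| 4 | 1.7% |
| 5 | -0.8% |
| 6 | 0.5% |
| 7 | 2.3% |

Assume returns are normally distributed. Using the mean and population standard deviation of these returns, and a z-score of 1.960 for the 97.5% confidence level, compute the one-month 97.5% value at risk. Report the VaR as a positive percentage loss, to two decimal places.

1.68

μ = (0 − 0.7 + 0.1 + 1.7 − 0.8 + 0.5 + 2.3) / 7 = 3.10 / 7 = 0.4429%
Σ(r − μ)² = (0 − 0.4429)² + (-0.7 − 0.4429)² + … = 8.1971
population σ = √(8.1971 / 7) = √1.1710 = 1.0821%
VaR = −(μ − z·σ) = −(0.4429 − 1.960 × 1.0821) = −(-1.6780) = 1.6780%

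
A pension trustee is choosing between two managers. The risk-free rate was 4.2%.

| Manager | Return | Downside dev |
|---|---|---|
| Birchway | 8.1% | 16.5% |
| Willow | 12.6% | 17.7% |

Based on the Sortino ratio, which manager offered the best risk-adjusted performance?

Birchway: Sortino ratio = (8.1% − 4.2%) / 16.5% = 0.236
Willow: Sortino ratio = (12.6% − 4.2%) / 17.7% = 0.475
Highest: Willow (0.475).

Willow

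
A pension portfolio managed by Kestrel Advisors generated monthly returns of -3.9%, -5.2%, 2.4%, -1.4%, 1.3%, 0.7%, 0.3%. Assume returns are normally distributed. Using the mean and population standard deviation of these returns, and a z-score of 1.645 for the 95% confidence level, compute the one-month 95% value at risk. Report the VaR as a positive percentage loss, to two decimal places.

r̄ = (-3.9 − 5.2 + 2.4 − 1.4 + 1.3 + 0.7 + 0.3) / 7 = -0.8286%
Σ(r − r̄)² = (-3.9 − (-0.8286))² + (-5.2 − (-0.8286))² + … = 47.4343
population σ = √(47.4343 / 7) = √6.7763 = 2.6031%
VaR = −(r̄ − z·σ) = −(-0.8286 − 1.645 × 2.6031) = −(-5.1107) = 5.1107%

5.11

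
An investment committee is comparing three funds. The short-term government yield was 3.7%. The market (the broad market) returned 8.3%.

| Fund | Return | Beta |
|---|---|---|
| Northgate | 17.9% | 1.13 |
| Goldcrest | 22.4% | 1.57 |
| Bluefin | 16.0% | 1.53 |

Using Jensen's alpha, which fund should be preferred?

Goldcrest

Northgate: α = 17.9% − [3.7% + 1.13 × (8.3% − 3.7%)] = 9.002
Goldcrest: α = 22.4% − [3.7% + 1.57 × (8.3% − 3.7%)] = 11.478
Bluefin: α = 16.0% − [3.7% + 1.53 × (8.3% − 3.7%)] = 5.262
Highest: Goldcrest (11.478).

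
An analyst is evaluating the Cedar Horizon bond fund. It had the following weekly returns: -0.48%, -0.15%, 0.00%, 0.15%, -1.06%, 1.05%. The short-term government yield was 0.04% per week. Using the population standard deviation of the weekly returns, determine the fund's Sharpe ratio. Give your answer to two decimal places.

-0.19

Mean return μ = -0.490 / 6 = -0.0817%
Σ(r − μ)² = (-0.48 − (-0.0817))² + (-0.15 − (-0.0817))² + … = 2.4615
population σ = √(2.4615 / 6) = √0.4103 = 0.6405%
Sharpe = (μ − rf) / σ = (-0.0817 − 0.04) / 0.6405 = -0.1217 / 0.6405 = -0.1900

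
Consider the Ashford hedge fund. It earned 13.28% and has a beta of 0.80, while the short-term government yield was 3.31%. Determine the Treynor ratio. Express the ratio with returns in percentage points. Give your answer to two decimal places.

12.46

Treynor = (Rp − Rf) / β = (13.28% − 3.31%) / 0.80 = 9.97 / 0.80 = 12.4625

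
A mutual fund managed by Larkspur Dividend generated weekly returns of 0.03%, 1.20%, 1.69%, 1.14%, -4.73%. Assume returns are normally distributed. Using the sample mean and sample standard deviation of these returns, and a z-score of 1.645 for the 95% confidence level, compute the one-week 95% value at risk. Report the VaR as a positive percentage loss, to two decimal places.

4.48

μ = (0.03 + 1.2 + 1.69 + 1.14 − 4.73) / 5 = -0.1340%
Σ(r − μ)² = (0.03 − (-0.1340))² + (1.2 − (-0.1340))² + (1.69 − (-0.1340))² + … = 27.8797
sample σ = √(27.8797 / 4) = √6.9699 = 2.6401%
VaR = −(μ − z·σ) = −(-0.1340 − 1.645 × 2.6401) = −(-4.4770) = 4.4770%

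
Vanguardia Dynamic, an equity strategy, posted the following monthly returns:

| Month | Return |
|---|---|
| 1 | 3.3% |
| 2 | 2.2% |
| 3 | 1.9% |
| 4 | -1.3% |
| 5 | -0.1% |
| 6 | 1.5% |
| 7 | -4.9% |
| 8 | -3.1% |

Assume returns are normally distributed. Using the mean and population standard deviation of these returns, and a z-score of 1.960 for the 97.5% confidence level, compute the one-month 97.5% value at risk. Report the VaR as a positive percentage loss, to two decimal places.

r̄ = (3.3 + 2.2 + 1.9 − 1.3 − 0.1 + 1.5 − 4.9 − 3.1) / 8 = -0.0625%
Σ(r − r̄)² = 56.8788; population σ = √(56.8788/8) = 2.6664%
VaR = −(r̄ − z·σ) = −(-0.0625 − 1.960 × 2.6664) = −(-5.2886) = 5.2886%

5.29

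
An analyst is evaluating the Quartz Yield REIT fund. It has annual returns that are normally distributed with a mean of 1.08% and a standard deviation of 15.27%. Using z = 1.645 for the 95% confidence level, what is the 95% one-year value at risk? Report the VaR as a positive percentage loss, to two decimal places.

24.04

VaR (as % loss) = −(μ − z·σ) = −(1.08% − 1.645 × 15.27%) = −(-24.03915%) = 24.03915%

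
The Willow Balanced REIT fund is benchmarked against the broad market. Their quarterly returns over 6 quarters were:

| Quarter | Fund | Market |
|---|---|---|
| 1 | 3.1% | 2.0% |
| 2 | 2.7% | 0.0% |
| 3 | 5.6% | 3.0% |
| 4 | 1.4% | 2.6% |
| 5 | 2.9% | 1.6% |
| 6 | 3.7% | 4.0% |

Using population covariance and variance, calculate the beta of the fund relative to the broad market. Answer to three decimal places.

0.366

r̄p = 3.2333%,  r̄m = 2.2000%
Cov = Σ(rp − r̄p)(rm − r̄m) / 6 = 0.5667
Var(rm) = Σ(rm − r̄m)² / 6 = 1.5467
β = Cov / Var = 0.5667 / 1.5467 = 0.3664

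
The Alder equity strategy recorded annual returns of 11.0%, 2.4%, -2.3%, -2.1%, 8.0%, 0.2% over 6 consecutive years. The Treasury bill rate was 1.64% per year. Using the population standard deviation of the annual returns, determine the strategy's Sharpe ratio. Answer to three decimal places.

0.244

μ = (11 + 2.4 − 2.3 − 2.1 + 8 + 0.2) / 6 = 17.20 / 6 = 2.8667%
Population std dev = √[151.1933 / 6] = 5.0198%
Sharpe = (μ − rf) / σ = (2.8667 − 1.64) / 5.0198 = 1.2267 / 5.0198 = 0.2444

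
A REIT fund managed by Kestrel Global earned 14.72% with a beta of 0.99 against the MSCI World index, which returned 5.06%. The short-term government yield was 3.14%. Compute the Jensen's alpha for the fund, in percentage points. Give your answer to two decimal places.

CAPM expected return = Rf + β(Rm − Rf) = 3.14% + 0.99 × (5.06% − 3.14%) = 3.14 + 0.99 × 1.92 = 5.0408%
Jensen's α = Rp − E[R] = 14.72% − 5.0408% = 9.6792

9.68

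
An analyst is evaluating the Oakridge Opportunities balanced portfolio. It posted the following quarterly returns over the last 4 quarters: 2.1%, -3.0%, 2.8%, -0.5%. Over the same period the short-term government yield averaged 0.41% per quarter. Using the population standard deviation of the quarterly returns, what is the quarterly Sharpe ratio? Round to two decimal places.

Mean return r̄ = 1.40 / 4 = 0.3500%
Σ(r − r̄)² = (2.1 − 0.3500)² + (-3 − 0.3500)² + (2.8 − 0.3500)² + … = 21.0100
σ = √[21.0100 / 4] = 2.2918%
Sharpe = (r̄ − rf) / σ = (0.3500 − 0.41) / 2.2918 = -0.0600 / 2.2918 = -0.0262

-0.03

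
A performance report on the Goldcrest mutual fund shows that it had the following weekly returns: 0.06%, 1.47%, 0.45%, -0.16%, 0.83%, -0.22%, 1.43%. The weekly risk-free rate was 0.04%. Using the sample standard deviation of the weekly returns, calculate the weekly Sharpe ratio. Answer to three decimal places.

0.718

Mean return μ = 3.860 / 7 = 0.5514%
Sample σ = √[Σ(r − μ)² / 6] = √[3.0463 / 6] = √0.5077 = 0.7125%
Sharpe = (μ − rf) / σ = (0.5514 − 0.04) / 0.7125 = 0.5114 / 0.7125 = 0.7178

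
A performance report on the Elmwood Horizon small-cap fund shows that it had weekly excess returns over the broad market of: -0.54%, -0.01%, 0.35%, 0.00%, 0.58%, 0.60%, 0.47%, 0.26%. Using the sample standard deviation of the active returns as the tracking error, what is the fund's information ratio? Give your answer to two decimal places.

0.56

r̄ = (-0.54 − 0.01 + 0.35 + 0 + 0.58 + 0.6 + 0.47 + 0.26) / 8 = 1.710 / 8 = 0.2138%
Σ(r − r̄)² = 1.0336; sample σ = √(1.0336/7) = 0.3843%
IR = r̄ / tracking error = 0.2138 / 0.3843 = 0.5563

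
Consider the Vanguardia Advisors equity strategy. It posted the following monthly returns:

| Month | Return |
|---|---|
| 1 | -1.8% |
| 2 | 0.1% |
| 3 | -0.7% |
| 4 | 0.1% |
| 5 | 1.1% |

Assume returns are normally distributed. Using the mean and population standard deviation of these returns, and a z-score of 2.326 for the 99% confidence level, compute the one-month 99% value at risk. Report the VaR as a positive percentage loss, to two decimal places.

μ = (-1.8 + 0.1 − 0.7 + 0.1 + 1.1) / 5 = -1.20 / 5 = -0.2400%
Σ(r − μ)² = (-1.8 − (-0.2400))² + (0.1 − (-0.2400))² + (-0.7 − (-0.2400))² + … = 4.6720
σ = √[4.6720 / 5] = 0.9666%
VaR = −(μ − z·σ) = −(-0.2400 − 2.326 × 0.9666) = −(-2.4883) = 2.4883%

2.49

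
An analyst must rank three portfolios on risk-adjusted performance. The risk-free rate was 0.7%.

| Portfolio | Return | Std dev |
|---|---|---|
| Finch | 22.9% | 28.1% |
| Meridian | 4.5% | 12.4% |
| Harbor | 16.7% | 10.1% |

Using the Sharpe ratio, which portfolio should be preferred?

Harbor

Finch: Sharpe ratio = (22.9% − 0.7%) / 28.1% = 0.790
Meridian: Sharpe ratio = (4.5% − 0.7%) / 12.4% = 0.306
Harbor: Sharpe ratio = (16.7% − 0.7%) / 10.1% = 1.584
Highest: Harbor (1.584).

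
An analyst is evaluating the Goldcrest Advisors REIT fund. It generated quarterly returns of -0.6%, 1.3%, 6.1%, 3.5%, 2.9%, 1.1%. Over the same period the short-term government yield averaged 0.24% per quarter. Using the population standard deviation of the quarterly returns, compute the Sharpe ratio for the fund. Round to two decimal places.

1.01

Mean return r̄ = 14.30 / 6 = 2.3833%
Population σ = √[Σ(r − r̄)² / 6] = √[27.0483 / 6] = √4.5081 = 2.1232%
Sharpe = (r̄ − rf) / σ = (2.3833 − 0.24) / 2.1232 = 2.1433 / 2.1232 = 1.0095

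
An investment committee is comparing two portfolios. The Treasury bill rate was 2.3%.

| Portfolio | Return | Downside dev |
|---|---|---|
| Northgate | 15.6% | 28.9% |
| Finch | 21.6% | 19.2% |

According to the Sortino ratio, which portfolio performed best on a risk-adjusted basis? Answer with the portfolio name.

Finch

Northgate: Sortino ratio = (15.6% − 2.3%) / 28.9% = 0.460
Finch: Sortino ratio = (21.6% − 2.3%) / 19.2% = 1.005
Highest: Finch (1.005).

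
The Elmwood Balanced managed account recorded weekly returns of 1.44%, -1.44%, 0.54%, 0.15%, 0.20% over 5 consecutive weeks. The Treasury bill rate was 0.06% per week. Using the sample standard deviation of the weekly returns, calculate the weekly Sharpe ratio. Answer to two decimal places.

0.11

r̄ = (1.44 − 1.44 + 0.54 + 0.15 + 0.2) / 5 = 0.1780%
Σ(r − r̄)² = 4.3429; sample σ = √(4.3429/4) = 1.0420%
Sharpe = (r̄ − rf) / σ = (0.1780 − 0.06) / 1.0420 = 0.1180 / 1.0420 = 0.1132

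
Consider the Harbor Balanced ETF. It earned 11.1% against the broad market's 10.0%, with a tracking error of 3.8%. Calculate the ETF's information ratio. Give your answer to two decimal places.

IR = (Rp − Rb) / TE = (11.1% − 10.0%) / 3.8% = 1.10% / 3.8% = 0.2895

0.29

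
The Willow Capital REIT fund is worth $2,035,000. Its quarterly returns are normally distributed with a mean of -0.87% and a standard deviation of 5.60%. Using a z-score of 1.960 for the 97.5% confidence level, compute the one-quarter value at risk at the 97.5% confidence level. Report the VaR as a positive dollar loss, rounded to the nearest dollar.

$241,066

Return at the 97.5% tail: μ − z·σ = -0.87% − 1.960 × 5.60% = -0.87 − 10.9760 = -11.8460%
VaR = −(-11.8460%) × $2,035,000 = 11.8460% × $2,035,000 = $241,066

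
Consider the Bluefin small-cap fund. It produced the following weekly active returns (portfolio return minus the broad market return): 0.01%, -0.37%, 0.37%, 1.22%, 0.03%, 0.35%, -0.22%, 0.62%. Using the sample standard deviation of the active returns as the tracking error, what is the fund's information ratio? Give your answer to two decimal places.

r̄ = (0.01 − 0.37 + 0.37 + 1.22 + 0.03 + 0.35 − 0.22 + 0.62) / 8 = 2.010 / 8 = 0.2513%
Sample σ = √[Σ(r − r̄)² / 7] = √[1.8135 / 7] = √0.2591 = 0.5090%
IR = r̄ / tracking error = 0.2513 / 0.5090 = 0.4937

0.49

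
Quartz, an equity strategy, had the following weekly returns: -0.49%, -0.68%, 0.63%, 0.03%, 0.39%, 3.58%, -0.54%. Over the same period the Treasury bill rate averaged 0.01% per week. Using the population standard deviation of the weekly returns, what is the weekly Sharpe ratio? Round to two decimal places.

0.30

Mean return r̄ = 2.920 / 7 = 0.4171%
Σ(r − r̄)² = 13.1423; population σ = √(13.1423/7) = 1.3702%
Sharpe = (r̄ − rf) / σ = (0.4171 − 0.01) / 1.3702 = 0.4071 / 1.3702 = 0.2971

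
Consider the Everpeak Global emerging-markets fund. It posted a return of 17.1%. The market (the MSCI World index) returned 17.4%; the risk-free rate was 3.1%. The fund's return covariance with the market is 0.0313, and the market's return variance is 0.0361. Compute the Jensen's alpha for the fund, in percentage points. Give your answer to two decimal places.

1.60

β = Cov / Var = 0.0313 / 0.0361 = 0.8670
E[R] = Rf + β(Rm − Rf) = 3.1% + 0.8670 × (17.4% − 3.1%) = 15.4981%
α = Rp − E[R] = 17.1% − 15.4981% = 1.6019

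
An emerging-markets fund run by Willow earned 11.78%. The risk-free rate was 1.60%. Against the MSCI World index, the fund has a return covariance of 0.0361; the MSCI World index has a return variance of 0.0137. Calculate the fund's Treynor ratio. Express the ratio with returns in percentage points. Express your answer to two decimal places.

β = Cov / Var = 0.0361 / 0.0137 = 2.6350
Treynor = (Rp − Rf) / β = (11.78% − 1.60%) / 2.6350 = 10.18 / 2.6350 = 3.8634

3.86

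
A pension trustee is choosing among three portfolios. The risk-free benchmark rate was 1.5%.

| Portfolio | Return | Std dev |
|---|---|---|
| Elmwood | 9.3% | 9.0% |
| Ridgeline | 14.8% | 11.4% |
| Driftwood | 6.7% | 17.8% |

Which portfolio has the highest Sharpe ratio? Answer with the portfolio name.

Elmwood: Sharpe ratio = (9.3% − 1.5%) / 9.0% = 0.867
Ridgeline: Sharpe ratio = (14.8% − 1.5%) / 11.4% = 1.167
Driftwood: Sharpe ratio = (6.7% − 1.5%) / 17.8% = 0.292
Highest: Ridgeline (1.167).

Ridgeline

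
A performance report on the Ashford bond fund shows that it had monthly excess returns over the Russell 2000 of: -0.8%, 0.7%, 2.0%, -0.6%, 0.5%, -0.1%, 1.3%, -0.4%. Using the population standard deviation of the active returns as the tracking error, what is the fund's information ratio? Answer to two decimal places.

0.35

Mean return r̄ = 2.60 / 8 = 0.3250%
Σ(r − r̄)² = (-0.8 − 0.3250)² + (0.7 − 0.3250)² + (2 − 0.3250)² + … = 6.7550
population σ = √(6.7550 / 8) = √0.8444 = 0.9189%
IR = r̄ / tracking error = 0.3250 / 0.9189 = 0.3537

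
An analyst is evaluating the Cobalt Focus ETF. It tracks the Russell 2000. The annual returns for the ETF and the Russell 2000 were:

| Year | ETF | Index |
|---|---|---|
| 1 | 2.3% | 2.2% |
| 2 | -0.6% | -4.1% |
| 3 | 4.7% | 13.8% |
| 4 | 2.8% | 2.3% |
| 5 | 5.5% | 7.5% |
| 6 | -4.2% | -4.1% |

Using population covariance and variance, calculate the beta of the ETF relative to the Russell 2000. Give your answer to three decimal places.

0.446

r̄p = 1.7500%,  r̄m = 2.9333%
Cov = Σ(rp − r̄p)(rm − r̄m) / 6 = 17.7483
Var(rm) = Σ(rm − r̄m)² / 6 = 39.8022
β = Cov / Var = 17.7483 / 39.8022 = 0.4459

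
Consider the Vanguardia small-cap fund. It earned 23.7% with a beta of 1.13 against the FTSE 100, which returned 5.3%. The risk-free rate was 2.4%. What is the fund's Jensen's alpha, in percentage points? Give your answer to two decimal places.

18.02

CAPM expected return = Rf + β(Rm − Rf) = 2.4% + 1.13 × (5.3% − 2.4%) = 2.4 + 1.13 × 2.90 = 5.6770%
Jensen's α = Rp − E[R] = 23.7% − 5.6770% = 18.0230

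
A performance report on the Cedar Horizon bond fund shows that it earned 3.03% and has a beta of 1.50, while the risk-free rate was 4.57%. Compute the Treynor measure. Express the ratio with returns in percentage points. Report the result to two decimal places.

Treynor = (Rp − Rf) / β = (3.03% − 4.57%) / 1.50 = -1.54 / 1.50 = -1.0267

-1.03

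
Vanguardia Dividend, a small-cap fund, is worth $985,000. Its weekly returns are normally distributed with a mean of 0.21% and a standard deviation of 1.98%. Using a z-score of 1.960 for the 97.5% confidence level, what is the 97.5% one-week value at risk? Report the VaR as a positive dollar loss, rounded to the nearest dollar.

Return at the 97.5% tail: μ − z·σ = 0.21% − 1.960 × 1.98% = 0.21 − 3.8808 = -3.6708%
VaR = −(-3.6708%) × $985,000 = 3.6708% × $985,000 = $36,157

$36,157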